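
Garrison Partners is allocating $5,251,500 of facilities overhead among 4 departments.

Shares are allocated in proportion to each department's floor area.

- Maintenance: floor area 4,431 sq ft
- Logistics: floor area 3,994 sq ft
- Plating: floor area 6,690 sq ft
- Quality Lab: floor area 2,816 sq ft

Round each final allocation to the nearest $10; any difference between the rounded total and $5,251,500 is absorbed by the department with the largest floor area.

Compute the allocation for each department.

Maintenance: $1,297,720 | Logistics: $1,169,730 | Plating: $1,959,320 | Quality Lab: $824,730

Total floor area = 4,431 + 3,994 + 6,690 + 2,816 = 17,931.
Pro-rata amounts: Maintenance 1,297,718.84; Logistics 1,169,733.48; Plating 1,959,318.22; Quality Lab 824,729.46.
At nearest $10: Maintenance $1,297,720; Logistics $1,169,730; Plating $1,959,320; Quality Lab $824,730. Sum = $5,251,500.
Rounded total matches; no reconciliation needed.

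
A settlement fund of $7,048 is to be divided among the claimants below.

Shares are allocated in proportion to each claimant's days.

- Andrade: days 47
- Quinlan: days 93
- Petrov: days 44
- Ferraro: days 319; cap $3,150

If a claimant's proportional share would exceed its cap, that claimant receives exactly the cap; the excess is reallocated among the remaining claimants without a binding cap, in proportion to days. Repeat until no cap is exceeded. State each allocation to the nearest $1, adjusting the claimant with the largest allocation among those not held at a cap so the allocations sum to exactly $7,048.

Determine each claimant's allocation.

Andrade: $996 | Quinlan: $1,970 | Petrov: $932 | Ferraro: $3,150

Total days = 503.
Pro-rata shares before constraints: Andrade 658.56; Quinlan 1,303.11; Petrov 616.52; Ferraro 4,469.81.
Capped: Ferraro ($3,150); balance $3,898 reallocated over remaining days 184.
Redistributed shares: Andrade 995.68 → $996; Quinlan 1,970.18 → $1,970; Petrov 932.13 → $932.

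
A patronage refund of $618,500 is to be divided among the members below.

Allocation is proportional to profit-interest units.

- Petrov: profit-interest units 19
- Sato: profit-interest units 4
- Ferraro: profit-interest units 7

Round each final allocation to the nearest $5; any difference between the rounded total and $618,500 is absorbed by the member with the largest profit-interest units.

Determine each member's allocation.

Petrov: $391,720; Sato: $82,465; Ferraro: $144,315

Profit-interest units total: 30.
Raw shares: Petrov 19/30 × $618,500 = 391,716.67; Sato 4/30 × $618,500 = 82,466.67; Ferraro 7/30 × $618,500 = 144,316.67.
Rounded to nearest $5: Petrov $391,715; Sato $82,465; Ferraro $144,315. Sum = $618,495.
Difference $618,500 − $618,495 = +$5 applied to largest profit-interest units (Petrov): Petrov becomes $391,720.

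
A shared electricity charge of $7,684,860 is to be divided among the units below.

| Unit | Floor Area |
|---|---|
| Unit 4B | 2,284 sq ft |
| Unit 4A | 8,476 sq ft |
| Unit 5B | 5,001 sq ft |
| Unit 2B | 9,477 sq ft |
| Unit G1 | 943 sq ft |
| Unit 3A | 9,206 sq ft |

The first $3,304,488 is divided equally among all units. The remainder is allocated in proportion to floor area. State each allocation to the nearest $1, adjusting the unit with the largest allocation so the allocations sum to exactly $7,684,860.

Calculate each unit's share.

First tranche $3,304,488 split equally: $550,748 each.
Remainder $4,380,372 by floor area (total 35,387): Unit 4B 282,724.44 → $282,724; Unit 4A 1,049,199.79 → $1,049,200; Unit 5B 619,047.68 → $619,048; Unit 2B 1,173,108.36 → $1,173,108; Unit G1 116,729.05 → $116,729; Unit 3A 1,139,562.68 → $1,139,563.
Totals: Unit 4B $550,748 + $282,724 = $833,472; Unit 4A $550,748 + $1,049,200 = $1,599,948; Unit 5B $550,748 + $619,048 = $1,169,796; Unit 2B $550,748 + $1,173,108 = $1,723,856; Unit G1 $550,748 + $116,729 = $667,477; Unit 3A $550,748 + $1,139,563 = $1,690,311.

Unit 4B: $833,472 | Unit 4A: $1,599,948 | Unit 5B: $1,169,796 | Unit 2B: $1,723,856 | Unit G1: $667,477 | Unit 3A: $1,690,311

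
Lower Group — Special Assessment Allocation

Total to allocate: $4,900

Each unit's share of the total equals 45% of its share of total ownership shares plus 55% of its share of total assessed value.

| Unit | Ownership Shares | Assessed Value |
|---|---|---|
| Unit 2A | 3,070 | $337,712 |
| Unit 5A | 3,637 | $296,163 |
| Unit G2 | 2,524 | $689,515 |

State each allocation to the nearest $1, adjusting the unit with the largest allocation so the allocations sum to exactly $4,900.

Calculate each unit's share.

Ownership shares total 9,231; assessed value total 1,323,390.
Combined weights (45% ownership shares + 55% assessed value): Unit 2A 0.2900; Unit 5A 0.3004; Unit G2 0.4096.
Proportional shares: Unit 2A 1,421.06; Unit 5A 1,471.88; Unit G2 2,007.06.
At nearest $1: Unit 2A $1,421; Unit 5A $1,472; Unit G2 $2,007. Sum = $4,900.
Sum already equals the total — no adjustment.

Unit 2A: $1,421; Unit 5A: $1,472; Unit G2: $2,007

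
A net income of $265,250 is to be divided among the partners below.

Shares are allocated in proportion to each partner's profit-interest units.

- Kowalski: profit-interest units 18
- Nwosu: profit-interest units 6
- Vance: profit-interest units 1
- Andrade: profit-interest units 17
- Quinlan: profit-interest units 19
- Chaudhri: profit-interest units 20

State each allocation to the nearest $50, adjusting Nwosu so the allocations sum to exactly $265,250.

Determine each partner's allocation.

Kowalski: $58,950; Nwosu: $19,700; Vance: $3,250; Andrade: $55,650; Quinlan: $62,200; Chaudhri: $65,500

Profit-interest units total: 81.
Raw shares: Kowalski 18/81 × $265,250 = 58,944.44; Nwosu 6/81 × $265,250 = 19,648.15; Vance 1/81 × $265,250 = 3,274.69; Andrade 17/81 × $265,250 = 55,669.75; Quinlan 19/81 × $265,250 = 62,219.14; Chaudhri 20/81 × $265,250 = 65,493.83.
At nearest $50: Kowalski $58,950; Nwosu $19,650; Vance $3,250; Andrade $55,650; Quinlan $62,200; Chaudhri $65,500. Sum = $265,200.
Difference $265,250 − $265,200 = +$50 applied to Nwosu: Nwosu becomes $19,700.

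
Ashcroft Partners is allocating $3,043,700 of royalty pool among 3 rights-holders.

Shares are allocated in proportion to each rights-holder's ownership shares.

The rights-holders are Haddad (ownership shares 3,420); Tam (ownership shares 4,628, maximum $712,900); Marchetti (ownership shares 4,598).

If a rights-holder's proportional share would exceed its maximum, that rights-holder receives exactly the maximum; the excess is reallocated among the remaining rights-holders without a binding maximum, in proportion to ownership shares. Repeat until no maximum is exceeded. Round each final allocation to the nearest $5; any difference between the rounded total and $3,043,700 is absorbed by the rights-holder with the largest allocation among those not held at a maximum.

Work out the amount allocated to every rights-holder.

Total ownership shares = 12,646.
Proportional shares (ignoring caps): Haddad 823,142.02; Tam 1,113,889.26; Marchetti 1,106,668.72.
Cap binds for Tam ($712,900); residual $2,330,800 reallocated over remaining ownership shares 8,018.
Shares after redistribution: Haddad 994,180.09 → $994,180; Marchetti 1,336,619.91 → $1,336,620.

Haddad: $994,180; Tam: $712,900; Marchetti: $1,336,620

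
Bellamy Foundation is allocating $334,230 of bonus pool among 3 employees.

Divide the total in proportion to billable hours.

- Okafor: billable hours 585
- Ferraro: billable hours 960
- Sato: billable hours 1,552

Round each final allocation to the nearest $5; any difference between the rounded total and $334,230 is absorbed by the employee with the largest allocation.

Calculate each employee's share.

Total billable hours = 3,097.
Raw shares: Okafor 585/3,097 × $334,230 = 63,133.53; Ferraro 960/3,097 × $334,230 = 103,603.75; Sato 1,552/3,097 × $334,230 = 167,492.72.
Rounded to nearest $5: Okafor $63,135; Ferraro $103,605; Sato $167,495. Sum = $334,235.
Difference $334,230 − $334,235 = −$5 applied to largest allocation (Sato): Sato becomes $167,490.

Okafor: $63,135; Ferraro: $103,605; Sato: $167,490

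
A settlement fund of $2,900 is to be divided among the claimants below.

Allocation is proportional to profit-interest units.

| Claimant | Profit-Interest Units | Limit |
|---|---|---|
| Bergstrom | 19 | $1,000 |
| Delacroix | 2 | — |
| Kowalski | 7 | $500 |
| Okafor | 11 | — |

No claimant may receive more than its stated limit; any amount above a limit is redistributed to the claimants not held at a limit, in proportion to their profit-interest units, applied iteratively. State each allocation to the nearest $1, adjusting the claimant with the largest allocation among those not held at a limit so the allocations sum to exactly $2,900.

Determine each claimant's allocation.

Combined profit-interest units = 39.
Proportional shares (ignoring caps): Bergstrom 1,412.82; Delacroix 148.72; Kowalski 520.51; Okafor 817.95.
Capped: Bergstrom ($1,000), Kowalski ($500); balance $1,400 reallocated over remaining profit-interest units 13.
Redistributed shares: Delacroix 215.38 → $215; Okafor 1,184.62 → $1,185.

Bergstrom: $1,000 · Delacroix: $215 · Kowalski: $500 · Okafor: $1,185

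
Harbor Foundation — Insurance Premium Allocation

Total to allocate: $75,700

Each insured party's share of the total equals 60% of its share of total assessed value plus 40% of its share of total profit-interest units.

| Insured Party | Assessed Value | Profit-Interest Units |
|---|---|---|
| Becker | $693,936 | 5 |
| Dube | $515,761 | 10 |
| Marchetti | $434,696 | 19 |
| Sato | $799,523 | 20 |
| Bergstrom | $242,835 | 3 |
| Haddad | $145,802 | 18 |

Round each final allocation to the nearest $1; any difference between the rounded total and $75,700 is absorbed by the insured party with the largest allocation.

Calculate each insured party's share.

Becker: $13,146; Dube: $12,308; Marchetti: $14,641; Sato: $20,895; Bergstrom: $5,105; Haddad: $9,605

Totals — assessed value 2,832,553, profit-interest units 75.
Blended shares (60% assessed value + 40% profit-interest units): Becker 0.1737; Dube 0.1626; Marchetti 0.1934; Sato 0.2760; Bergstrom 0.0674; Haddad 0.1269.
Pro-rata amounts: Becker 13,145.93; Dube 12,307.56; Marchetti 14,641.29; Sato 20,895.02; Bergstrom 5,105.06; Haddad 9,605.14.
At nearest $1: Becker $13,146; Dube $12,308; Marchetti $14,641; Sato $20,895; Bergstrom $5,105; Haddad $9,605. Sum = $75,700.
Rounded total matches; no reconciliation needed.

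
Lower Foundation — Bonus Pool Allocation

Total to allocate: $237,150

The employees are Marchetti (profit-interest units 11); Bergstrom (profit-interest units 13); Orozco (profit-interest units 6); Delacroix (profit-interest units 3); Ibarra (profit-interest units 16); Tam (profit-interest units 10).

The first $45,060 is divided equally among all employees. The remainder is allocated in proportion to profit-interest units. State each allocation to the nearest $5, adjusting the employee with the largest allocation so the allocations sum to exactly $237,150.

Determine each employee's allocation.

Equal tier: $45,060 ÷ 6 = $7,510 apiece.
Remainder $192,090 by profit-interest units (total 59): Marchetti 35,813.39 → $35,815; Bergstrom 42,324.92 → $42,325; Orozco 19,534.58 → $19,535; Delacroix 9,767.29 → $9,765; Ibarra 52,092.20 → $52,090; Tam 32,557.63 → $32,560.
Totals: Marchetti $7,510 + $35,815 = $43,325; Bergstrom $7,510 + $42,325 = $49,835; Orozco $7,510 + $19,535 = $27,045; Delacroix $7,510 + $9,765 = $17,275; Ibarra $7,510 + $52,090 = $59,600; Tam $7,510 + $32,560 = $40,070.

Marchetti: $43,325; Bergstrom: $49,835; Orozco: $27,045; Delacroix: $17,275; Ibarra: $59,600; Tam: $40,070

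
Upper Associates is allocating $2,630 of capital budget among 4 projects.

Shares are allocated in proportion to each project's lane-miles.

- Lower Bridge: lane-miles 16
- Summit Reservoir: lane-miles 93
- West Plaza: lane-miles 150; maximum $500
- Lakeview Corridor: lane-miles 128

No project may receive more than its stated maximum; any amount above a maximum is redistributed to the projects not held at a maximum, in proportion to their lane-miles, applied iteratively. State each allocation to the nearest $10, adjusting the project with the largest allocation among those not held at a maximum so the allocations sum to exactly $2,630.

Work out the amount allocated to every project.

Lower Bridge: $140 · Summit Reservoir: $840 · West Plaza: $500 · Lakeview Corridor: $1,150

Combined lane-miles = 387.
Pro-rata shares before constraints: Lower Bridge 108.73; Summit Reservoir 632.02; West Plaza 1,019.38; Lakeview Corridor 869.87.
Capped: West Plaza ($500); balance $2,130 reallocated over remaining lane-miles 237.
Shares after redistribution: Lower Bridge 143.80 → $140; Summit Reservoir 835.82 → $840; Lakeview Corridor 1,150.38 → $1,150.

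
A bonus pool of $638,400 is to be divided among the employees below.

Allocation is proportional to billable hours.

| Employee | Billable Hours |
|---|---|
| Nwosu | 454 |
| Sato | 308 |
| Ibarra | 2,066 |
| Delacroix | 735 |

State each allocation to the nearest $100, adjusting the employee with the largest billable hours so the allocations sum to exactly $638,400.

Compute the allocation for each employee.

Nwosu: $81,300 | Sato: $55,200 | Ibarra: $370,200 | Delacroix: $131,700

Combined billable hours = 454 + 308 + 2,066 + 735 = 3,563.
Pro-rata amounts: Nwosu 81,345.38; Sato 55,185.85; Ibarra 370,175.25; Delacroix 131,693.52.
Rounded to nearest $100: Nwosu $81,300; Sato $55,200; Ibarra $370,200; Delacroix $131,700. Sum = $638,400.
No rounding difference to absorb.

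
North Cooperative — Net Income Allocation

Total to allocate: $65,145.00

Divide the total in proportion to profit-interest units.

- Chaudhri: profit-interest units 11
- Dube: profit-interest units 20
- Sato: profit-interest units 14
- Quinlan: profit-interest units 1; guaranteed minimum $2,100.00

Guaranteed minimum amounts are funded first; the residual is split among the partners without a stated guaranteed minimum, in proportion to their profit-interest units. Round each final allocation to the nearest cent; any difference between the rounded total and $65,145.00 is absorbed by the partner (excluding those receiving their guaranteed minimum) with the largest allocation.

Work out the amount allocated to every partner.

Fund the minimums — Quinlan $2,100.00. Balance $63,045.00.
Balance split over remaining profit-interest units 45: Chaudhri 15,411.0000 → $15,411.00; Dube 28,020.0000 → $28,020.00; Sato 19,614.0000 → $19,614.00.

Chaudhri: $15,411.00; Dube: $28,020.00; Sato: $19,614.00; Quinlan: $2,100.00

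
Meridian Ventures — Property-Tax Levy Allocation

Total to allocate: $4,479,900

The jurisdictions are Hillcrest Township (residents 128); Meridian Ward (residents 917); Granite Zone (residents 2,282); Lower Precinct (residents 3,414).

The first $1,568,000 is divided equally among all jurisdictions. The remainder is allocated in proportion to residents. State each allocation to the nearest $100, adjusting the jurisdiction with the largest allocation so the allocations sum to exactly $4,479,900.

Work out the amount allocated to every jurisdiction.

Hillcrest Township: $447,300 | Meridian Ward: $788,100 | Granite Zone: $1,377,800 | Lower Precinct: $1,866,700

Equal tier: $1,568,000 ÷ 4 = $392,000 apiece.
Remainder $2,911,900 by residents (total 6,741): Hillcrest Township 55,291.97 → $55,300; Meridian Ward 396,115.16 → $396,100; Granite Zone 985,752.23 → $985,800; Lower Precinct 1,474,740.63 → $1,474,700.
Totals: Hillcrest Township $392,000 + $55,300 = $447,300; Meridian Ward $392,000 + $396,100 = $788,100; Granite Zone $392,000 + $985,800 = $1,377,800; Lower Precinct $392,000 + $1,474,700 = $1,866,700.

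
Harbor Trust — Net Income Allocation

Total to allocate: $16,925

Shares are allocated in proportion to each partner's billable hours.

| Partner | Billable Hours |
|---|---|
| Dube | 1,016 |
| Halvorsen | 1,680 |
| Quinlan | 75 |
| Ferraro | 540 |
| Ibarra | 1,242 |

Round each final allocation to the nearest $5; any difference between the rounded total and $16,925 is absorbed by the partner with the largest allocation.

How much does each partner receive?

Dube: $3,775 | Halvorsen: $6,250 | Quinlan: $280 | Ferraro: $2,005 | Ibarra: $4,615

Combined billable hours = 4,553.
Unrounded shares: Dube 1,016/4,553 × $16,925 = 3,776.81; Halvorsen 1,680/4,553 × $16,925 = 6,245.11; Quinlan 75/4,553 × $16,925 = 278.80; Ferraro 540/4,553 × $16,925 = 2,007.36; Ibarra 1,242/4,553 × $16,925 = 4,616.92.
After rounding ($5): Dube $3,775; Halvorsen $6,245; Quinlan $280; Ferraro $2,005; Ibarra $4,615. Sum = $16,920.
Difference $16,925 − $16,920 = +$5 applied to largest allocation (Halvorsen): Halvorsen becomes $6,250.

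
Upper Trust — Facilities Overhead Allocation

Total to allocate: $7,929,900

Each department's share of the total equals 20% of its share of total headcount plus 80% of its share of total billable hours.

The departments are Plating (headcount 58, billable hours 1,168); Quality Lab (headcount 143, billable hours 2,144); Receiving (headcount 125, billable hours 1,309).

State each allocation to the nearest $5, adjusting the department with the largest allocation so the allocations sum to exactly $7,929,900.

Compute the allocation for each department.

Plating: $1,885,650 | Quality Lab: $3,639,075 | Receiving: $2,405,175

Headcount total 326; billable hours total 4,621.
Blended shares (20% headcount + 80% billable hours): Plating 0.2378; Quality Lab 0.4589; Receiving 0.3033.
Unrounded shares: Plating 1,885,652.00; Quality Lab 3,639,071.80; Receiving 2,405,176.19.
At nearest $5: Plating $1,885,650; Quality Lab $3,639,070; Receiving $2,405,175. Sum = $7,929,895.
Difference $7,929,900 − $7,929,895 = +$5 applied to largest allocation (Quality Lab): Quality Lab becomes $3,639,075.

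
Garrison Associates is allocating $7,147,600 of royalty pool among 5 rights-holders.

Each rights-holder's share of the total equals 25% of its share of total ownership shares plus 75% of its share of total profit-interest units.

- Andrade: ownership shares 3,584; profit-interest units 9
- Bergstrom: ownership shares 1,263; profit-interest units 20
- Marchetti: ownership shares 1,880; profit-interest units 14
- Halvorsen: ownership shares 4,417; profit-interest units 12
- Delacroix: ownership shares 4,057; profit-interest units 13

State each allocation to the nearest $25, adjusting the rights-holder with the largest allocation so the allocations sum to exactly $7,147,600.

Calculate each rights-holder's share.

Totals — ownership shares 15,201, profit-interest units 68.
Composite weights (25% ownership shares + 75% profit-interest units): Andrade 0.1582; Bergstrom 0.2414; Marchetti 0.1853; Halvorsen 0.2050; Delacroix 0.2101.
Proportional shares: Andrade 1,130,808.90; Bergstrom 1,725,143.99; Marchetti 1,324,670.31; Halvorsen 1,465,230.76; Delacroix 1,501,746.05.
Rounded to nearest $25: Andrade $1,130,800; Bergstrom $1,725,150; Marchetti $1,324,675; Halvorsen $1,465,225; Delacroix $1,501,750. Sum = $7,147,600.
Rounded total matches; no reconciliation needed.

Andrade: $1,130,800 · Bergstrom: $1,725,150 · Marchetti: $1,324,675 · Halvorsen: $1,465,225 · Delacroix: $1,501,750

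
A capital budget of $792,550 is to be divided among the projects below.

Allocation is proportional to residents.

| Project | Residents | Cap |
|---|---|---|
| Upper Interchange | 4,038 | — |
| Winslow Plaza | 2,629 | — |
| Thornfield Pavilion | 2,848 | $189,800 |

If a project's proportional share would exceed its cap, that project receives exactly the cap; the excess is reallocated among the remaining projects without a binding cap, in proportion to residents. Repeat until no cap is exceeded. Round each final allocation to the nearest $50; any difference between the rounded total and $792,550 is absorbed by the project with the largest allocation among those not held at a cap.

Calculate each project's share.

Sum of residents: 9,515.
Proportional shares (ignoring caps): Upper Interchange 336,344.39; Winslow Plaza 218,982.02; Thornfield Pavilion 237,223.58.
Held at cap: Thornfield Pavilion ($189,800); remaining pool $602,750 reallocated over remaining residents 6,667.
Shares after redistribution: Upper Interchange 365,067.42 → $365,050; Winslow Plaza 237,682.58 → $237,700.

Upper Interchange: $365,050; Winslow Plaza: $237,700; Thornfield Pavilion: $189,800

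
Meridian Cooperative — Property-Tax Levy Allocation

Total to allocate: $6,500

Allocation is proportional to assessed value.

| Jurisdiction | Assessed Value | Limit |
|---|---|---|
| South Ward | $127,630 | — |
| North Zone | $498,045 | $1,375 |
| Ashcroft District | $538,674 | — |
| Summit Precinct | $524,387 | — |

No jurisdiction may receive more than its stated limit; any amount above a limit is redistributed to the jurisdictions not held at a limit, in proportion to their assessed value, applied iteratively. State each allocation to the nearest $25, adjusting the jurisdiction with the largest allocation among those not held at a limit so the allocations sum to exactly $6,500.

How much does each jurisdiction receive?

South Ward: $550; North Zone: $1,375; Ashcroft District: $2,325; Summit Precinct: $2,250

Total assessed value = 1,688,736.
Pro-rata shares before constraints: South Ward 491.25; North Zone 1,916.99; Ashcroft District 2,073.37; Summit Precinct 2,018.38.
Capped: North Zone ($1,375); balance $5,125 reallocated over remaining assessed value 1,190,691.
Remaining shares: South Ward 549.35 → $550; Ashcroft District 2,318.57 → $2,325; Summit Precinct 2,257.08 → $2,250.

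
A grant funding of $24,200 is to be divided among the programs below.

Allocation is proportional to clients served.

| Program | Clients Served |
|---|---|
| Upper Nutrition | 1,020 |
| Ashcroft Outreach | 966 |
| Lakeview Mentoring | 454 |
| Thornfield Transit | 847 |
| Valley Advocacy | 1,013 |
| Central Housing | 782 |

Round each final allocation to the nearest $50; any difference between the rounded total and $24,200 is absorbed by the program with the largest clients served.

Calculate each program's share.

Upper Nutrition: $4,900; Ashcroft Outreach: $4,600; Lakeview Mentoring: $2,150; Thornfield Transit: $4,050; Valley Advocacy: $4,800; Central Housing: $3,700

Combined clients served = 5,082.
Unrounded shares: Upper Nutrition 1,020/5,082 × $24,200 = 4,857.14; Ashcroft Outreach 966/5,082 × $24,200 = 4,600.00; Lakeview Mentoring 454/5,082 × $24,200 = 2,161.90; Thornfield Transit 847/5,082 × $24,200 = 4,033.33; Valley Advocacy 1,013/5,082 × $24,200 = 4,823.81; Central Housing 782/5,082 × $24,200 = 3,723.81.
After rounding ($50): Upper Nutrition $4,850; Ashcroft Outreach $4,600; Lakeview Mentoring $2,150; Thornfield Transit $4,050; Valley Advocacy $4,800; Central Housing $3,700. Sum = $24,150.
Difference $24,200 − $24,150 = +$50 applied to largest clients served (Upper Nutrition): Upper Nutrition becomes $4,900.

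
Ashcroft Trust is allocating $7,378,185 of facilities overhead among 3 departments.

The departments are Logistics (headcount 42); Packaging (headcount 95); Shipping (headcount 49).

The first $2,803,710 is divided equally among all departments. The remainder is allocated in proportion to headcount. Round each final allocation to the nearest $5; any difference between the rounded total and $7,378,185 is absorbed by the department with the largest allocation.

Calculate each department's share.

$2,803,710 shared equally gives $934,570 per department.
Remainder $4,574,475 by headcount (total 186): Logistics 1,032,945.97 → $1,032,945; Packaging 2,336,425.40 → $2,336,425; Shipping 1,205,103.63 → $1,205,105.
Totals: Logistics $934,570 + $1,032,945 = $1,967,515; Packaging $934,570 + $2,336,425 = $3,270,995; Shipping $934,570 + $1,205,105 = $2,139,675.

Logistics: $1,967,515; Packaging: $3,270,995; Shipping: $2,139,675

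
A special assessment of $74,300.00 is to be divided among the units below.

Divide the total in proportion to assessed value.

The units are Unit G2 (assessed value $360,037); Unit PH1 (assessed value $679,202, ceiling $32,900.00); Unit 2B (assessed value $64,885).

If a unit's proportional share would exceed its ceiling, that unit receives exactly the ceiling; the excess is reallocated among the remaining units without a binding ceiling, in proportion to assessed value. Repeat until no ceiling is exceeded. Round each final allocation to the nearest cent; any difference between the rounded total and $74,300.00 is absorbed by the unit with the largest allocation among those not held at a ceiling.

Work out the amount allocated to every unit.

Unit G2: $35,078.28; Unit PH1: $32,900.00; Unit 2B: $6,321.72

Sum of assessed value: 1,104,124.
Unconstrained shares: Unit G2 24,228.0297; Unit PH1 45,705.6532; Unit 2B 4,366.3171.
Held at cap: Unit PH1 ($32,900.00); residual $41,400.00 reallocated over remaining assessed value 424,922.
Shares after redistribution: Unit G2 35,078.2774 → $35,078.28; Unit 2B 6,321.7226 → $6,321.72.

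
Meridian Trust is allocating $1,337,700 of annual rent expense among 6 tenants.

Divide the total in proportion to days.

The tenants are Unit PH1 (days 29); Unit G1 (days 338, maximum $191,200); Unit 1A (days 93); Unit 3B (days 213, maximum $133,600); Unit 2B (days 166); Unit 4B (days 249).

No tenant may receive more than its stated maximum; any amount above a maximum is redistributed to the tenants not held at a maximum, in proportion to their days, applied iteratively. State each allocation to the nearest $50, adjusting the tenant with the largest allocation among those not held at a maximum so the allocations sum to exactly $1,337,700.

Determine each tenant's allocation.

Total days = 1,088.
Pro-rata shares before constraints: Unit PH1 35,655.61; Unit G1 415,572.24; Unit 1A 114,343.84; Unit 3B 261,884.28; Unit 2B 204,097.61; Unit 4B 306,146.42.
Held at cap: Unit G1 ($191,200), Unit 3B ($133,600); residual $1,012,900 reallocated over remaining days 537.
Shares after redistribution: Unit PH1 54,700.37 → $54,700; Unit 1A 175,418.44 → $175,400; Unit 2B 313,112.48 → $313,100; Unit 4B 469,668.72 → $469,650.
Rounding difference +$50 applied to Unit 4B → $469,700.

Unit PH1: $54,700 · Unit G1: $191,200 · Unit 1A: $175,400 · Unit 3B: $133,600 · Unit 2B: $313,100 · Unit 4B: $469,700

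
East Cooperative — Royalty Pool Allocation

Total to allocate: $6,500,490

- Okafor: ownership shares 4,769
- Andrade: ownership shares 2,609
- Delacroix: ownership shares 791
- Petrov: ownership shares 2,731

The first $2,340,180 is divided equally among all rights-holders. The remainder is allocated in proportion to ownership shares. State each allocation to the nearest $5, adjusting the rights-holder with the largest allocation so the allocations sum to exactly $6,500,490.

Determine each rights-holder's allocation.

Equal tier: $2,340,180 ÷ 4 = $585,045 apiece.
Remainder $4,160,310 by ownership shares (total 10,900): Okafor 1,820,231.04 → $1,820,230; Andrade 995,802.64 → $995,805; Delacroix 301,908.73 → $301,910; Petrov 1,042,367.58 → $1,042,370.
Rounding difference −$5 on remainder applied to Okafor.
Totals: Okafor $585,045 + $1,820,225 = $2,405,270; Andrade $585,045 + $995,805 = $1,580,850; Delacroix $585,045 + $301,910 = $886,955; Petrov $585,045 + $1,042,370 = $1,627,415.

Okafor: $2,405,270; Andrade: $1,580,850; Delacroix: $886,955; Petrov: $1,627,415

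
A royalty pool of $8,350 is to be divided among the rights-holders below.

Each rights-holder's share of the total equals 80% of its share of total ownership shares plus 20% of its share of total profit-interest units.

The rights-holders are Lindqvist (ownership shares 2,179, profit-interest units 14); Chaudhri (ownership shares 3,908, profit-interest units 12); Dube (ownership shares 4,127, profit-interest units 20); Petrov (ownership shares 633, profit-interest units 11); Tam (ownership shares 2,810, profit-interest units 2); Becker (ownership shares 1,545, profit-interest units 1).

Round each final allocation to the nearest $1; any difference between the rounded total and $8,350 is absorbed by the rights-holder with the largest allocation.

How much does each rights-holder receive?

Ownership shares total 15,202; profit-interest units total 60.
Composite weights (80% ownership shares + 20% profit-interest units): Lindqvist 0.1613; Chaudhri 0.2457; Dube 0.2838; Petrov 0.0700; Tam 0.1545; Becker 0.0846.
Unrounded shares: Lindqvist 1,347.15; Chaudhri 2,051.24; Dube 2,370.14; Petrov 584.32; Tam 1,290.43; Becker 706.73.
Rounded to nearest $1: Lindqvist $1,347; Chaudhri $2,051; Dube $2,370; Petrov $584; Tam $1,290; Becker $707. Sum = $8,349.
Difference $8,350 − $8,349 = +$1 applied to largest allocation (Dube): Dube becomes $2,371.

Lindqvist: $1,347; Chaudhri: $2,051; Dube: $2,371; Petrov: $584; Tam: $1,290; Becker: $707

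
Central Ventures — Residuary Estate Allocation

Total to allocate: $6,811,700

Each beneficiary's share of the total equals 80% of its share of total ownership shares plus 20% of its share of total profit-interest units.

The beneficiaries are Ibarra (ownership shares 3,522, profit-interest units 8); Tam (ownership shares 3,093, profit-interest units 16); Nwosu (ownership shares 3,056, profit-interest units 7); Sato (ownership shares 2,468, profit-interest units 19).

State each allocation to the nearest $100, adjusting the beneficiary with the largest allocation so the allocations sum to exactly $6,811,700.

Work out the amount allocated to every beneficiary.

Ibarra: $1,799,000; Tam: $1,824,500; Nwosu: $1,562,600; Sato: $1,625,600

Totals — ownership shares 12,139, profit-interest units 50.
Blended shares (80% ownership shares + 20% profit-interest units): Ibarra 0.2641; Tam 0.2678; Nwosu 0.2294; Sato 0.2386.
Unrounded shares: Ibarra 1,799,047.46; Tam 1,824,438.01; Nwosu 1,562,607.01; Sato 1,625,607.52.
Rounded to nearest $100: Ibarra $1,799,000; Tam $1,824,400; Nwosu $1,562,600; Sato $1,625,600. Sum = $6,811,600.
Difference $6,811,700 − $6,811,600 = +$100 applied to largest allocation (Tam): Tam becomes $1,824,500.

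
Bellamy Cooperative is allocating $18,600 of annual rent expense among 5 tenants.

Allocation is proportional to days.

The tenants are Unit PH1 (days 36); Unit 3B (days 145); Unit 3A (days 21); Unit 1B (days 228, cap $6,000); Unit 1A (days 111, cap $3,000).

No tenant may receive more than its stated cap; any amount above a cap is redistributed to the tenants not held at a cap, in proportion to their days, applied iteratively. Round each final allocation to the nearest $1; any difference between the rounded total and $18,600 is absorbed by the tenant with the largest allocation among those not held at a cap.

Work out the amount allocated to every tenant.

Unit PH1: $1,711 · Unit 3B: $6,891 · Unit 3A: $998 · Unit 1B: $6,000 · Unit 1A: $3,000

Total days = 541.
Unconstrained shares: Unit PH1 1,237.71; Unit 3B 4,985.21; Unit 3A 722.00; Unit 1B 7,838.82; Unit 1A 3,816.27.
Held at cap: Unit 1B ($6,000), Unit 1A ($3,000); residual $9,600 reallocated over remaining days 202.
Remaining shares: Unit PH1 1,710.89 → $1,711; Unit 3B 6,891.09 → $6,891; Unit 3A 998.02 → $998.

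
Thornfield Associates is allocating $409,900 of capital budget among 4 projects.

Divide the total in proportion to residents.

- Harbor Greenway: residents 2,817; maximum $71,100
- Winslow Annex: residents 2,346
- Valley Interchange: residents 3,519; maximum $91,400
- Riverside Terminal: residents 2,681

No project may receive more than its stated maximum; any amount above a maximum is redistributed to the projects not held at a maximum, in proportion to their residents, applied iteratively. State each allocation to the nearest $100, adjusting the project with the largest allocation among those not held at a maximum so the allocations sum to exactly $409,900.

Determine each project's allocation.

Harbor Greenway: $71,100 · Winslow Annex: $115,500 · Valley Interchange: $91,400 · Riverside Terminal: $131,900

Combined residents = 11,363.
Pro-rata shares before constraints: Harbor Greenway 101,618.26; Winslow Annex 84,627.77; Valley Interchange 126,941.66; Riverside Terminal 96,712.30.
Held at cap: Harbor Greenway ($71,100), Valley Interchange ($91,400); residual $247,400 reallocated over remaining residents 5,027.
Shares after redistribution: Winslow Annex 115,456.61 → $115,500; Riverside Terminal 131,943.39 → $131,900.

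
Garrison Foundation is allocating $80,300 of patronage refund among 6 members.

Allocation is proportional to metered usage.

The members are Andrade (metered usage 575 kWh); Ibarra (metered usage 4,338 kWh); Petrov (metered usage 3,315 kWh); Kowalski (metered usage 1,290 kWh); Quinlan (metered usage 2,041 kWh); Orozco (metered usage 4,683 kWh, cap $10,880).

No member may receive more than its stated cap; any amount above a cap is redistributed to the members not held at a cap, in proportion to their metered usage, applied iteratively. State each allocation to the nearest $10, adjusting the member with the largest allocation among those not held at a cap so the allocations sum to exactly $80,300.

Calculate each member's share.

Andrade: $3,450; Ibarra: $26,050; Petrov: $19,910; Kowalski: $7,750; Quinlan: $12,260; Orozco: $10,880

Sum of metered usage: 16,242.
Proportional shares (ignoring caps): Andrade 2,842.78; Ibarra 21,446.95; Petrov 16,389.27; Kowalski 6,377.72; Quinlan 10,090.65; Orozco 23,152.62.
Capped: Orozco ($10,880); remaining pool $69,420 reallocated over remaining metered usage 11,559.
Remaining shares: Andrade 3,453.28 → $3,450; Ibarra 26,052.77 → $26,050; Petrov 19,908.93 → $19,910; Kowalski 7,747.37 → $7,750; Quinlan 12,257.65 → $12,260.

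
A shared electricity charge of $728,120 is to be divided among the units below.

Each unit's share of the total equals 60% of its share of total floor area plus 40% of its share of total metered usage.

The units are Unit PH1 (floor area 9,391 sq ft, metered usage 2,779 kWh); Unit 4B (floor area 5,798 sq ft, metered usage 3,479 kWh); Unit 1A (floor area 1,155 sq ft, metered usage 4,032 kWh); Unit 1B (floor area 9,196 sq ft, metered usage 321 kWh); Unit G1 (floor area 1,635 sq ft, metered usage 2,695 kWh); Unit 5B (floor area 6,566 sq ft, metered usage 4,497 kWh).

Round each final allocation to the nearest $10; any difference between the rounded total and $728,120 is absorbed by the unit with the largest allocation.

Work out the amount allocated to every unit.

Unit PH1: $167,050 · Unit 4B: $131,990 · Unit 1A: $80,920 · Unit 1B: $124,320 · Unit G1: $65,260 · Unit 5B: $158,580

Totals — floor area 33,741, metered usage 17,803.
Composite weights (60% floor area + 40% metered usage): Unit PH1 0.2294; Unit 4B 0.1813; Unit 1A 0.1111; Unit 1B 0.1707; Unit G1 0.0896; Unit 5B 0.2178.
Pro-rata amounts: Unit PH1 167,055.89; Unit 4B 131,986.06; Unit 1A 80,916.18; Unit 1B 124,319.44; Unit G1 65,258.49; Unit 5B 158,583.94.
After rounding ($10): Unit PH1 $167,060; Unit 4B $131,990; Unit 1A $80,920; Unit 1B $124,320; Unit G1 $65,260; Unit 5B $158,580. Sum = $728,130.
Difference $728,120 − $728,130 = −$10 applied to largest allocation (Unit PH1): Unit PH1 becomes $167,050.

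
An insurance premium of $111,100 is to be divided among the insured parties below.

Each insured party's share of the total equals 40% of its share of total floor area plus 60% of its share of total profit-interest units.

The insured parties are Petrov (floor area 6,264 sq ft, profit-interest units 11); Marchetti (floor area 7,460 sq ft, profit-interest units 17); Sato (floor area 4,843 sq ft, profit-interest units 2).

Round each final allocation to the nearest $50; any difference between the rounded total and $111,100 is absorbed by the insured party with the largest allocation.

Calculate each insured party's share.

Floor area total 18,567; profit-interest units total 30.
Composite weights (40% floor area + 60% profit-interest units): Petrov 0.3549; Marchetti 0.5007; Sato 0.1443.
Proportional shares: Petrov 39,434.85; Marchetti 55,629.46; Sato 16,035.69.
Rounded to nearest $50: Petrov $39,450; Marchetti $55,650; Sato $16,050. Sum = $111,150.
Difference $111,100 − $111,150 = −$50 applied to largest allocation (Marchetti): Marchetti becomes $55,600.

Petrov: $39,450; Marchetti: $55,600; Sato: $16,050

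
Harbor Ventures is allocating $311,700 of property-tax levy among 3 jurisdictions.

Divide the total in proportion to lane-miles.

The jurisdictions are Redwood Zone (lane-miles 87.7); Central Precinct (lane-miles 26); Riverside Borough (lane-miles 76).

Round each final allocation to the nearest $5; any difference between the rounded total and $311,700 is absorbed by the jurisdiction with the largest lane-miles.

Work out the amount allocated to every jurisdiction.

Sum of lane-miles: 87.7 + 26 + 76 = 189.7.
Pro-rata amounts: Redwood Zone 144,101.69; Central Precinct 42,721.14; Riverside Borough 124,877.17.
At nearest $5: Redwood Zone $144,100; Central Precinct $42,720; Riverside Borough $124,875. Sum = $311,695.
Difference $311,700 − $311,695 = +$5 applied to largest lane-miles (Redwood Zone): Redwood Zone becomes $144,105.

Redwood Zone: $144,105 · Central Precinct: $42,720 · Riverside Borough: $124,875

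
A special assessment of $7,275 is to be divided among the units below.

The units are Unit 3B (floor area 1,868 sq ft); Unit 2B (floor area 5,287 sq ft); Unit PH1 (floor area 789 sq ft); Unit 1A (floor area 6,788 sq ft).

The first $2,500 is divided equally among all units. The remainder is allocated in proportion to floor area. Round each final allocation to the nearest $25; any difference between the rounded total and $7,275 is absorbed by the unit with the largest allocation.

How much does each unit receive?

First tranche $2,500 split equally: $625 each.
Remainder $4,775 by floor area (total 14,732): Unit 3B 605.46 → $600; Unit 2B 1,713.65 → $1,725; Unit PH1 255.73 → $250; Unit 1A 2,200.16 → $2,200.
Totals: Unit 3B $625 + $600 = $1,225; Unit 2B $625 + $1,725 = $2,350; Unit PH1 $625 + $250 = $875; Unit 1A $625 + $2,200 = $2,825.

Unit 3B: $1,225 | Unit 2B: $2,350 | Unit PH1: $875 | Unit 1A: $2,825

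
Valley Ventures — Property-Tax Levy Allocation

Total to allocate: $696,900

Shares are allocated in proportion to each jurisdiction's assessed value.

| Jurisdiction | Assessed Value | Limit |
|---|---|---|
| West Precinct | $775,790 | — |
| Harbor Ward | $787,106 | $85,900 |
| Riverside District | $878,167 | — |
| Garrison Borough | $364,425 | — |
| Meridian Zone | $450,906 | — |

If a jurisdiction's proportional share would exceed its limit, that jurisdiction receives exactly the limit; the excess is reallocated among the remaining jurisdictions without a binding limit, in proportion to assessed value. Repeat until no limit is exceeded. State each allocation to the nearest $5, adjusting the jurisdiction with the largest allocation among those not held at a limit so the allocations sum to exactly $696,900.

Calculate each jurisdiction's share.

Assessed value total: 3,256,394.
Proportional shares (ignoring caps): West Precinct 166,026.61; Harbor Ward 168,448.34; Riverside District 187,936.28; Garrison Borough 77,990.50; Meridian Zone 96,498.27.
Capped: Harbor Ward ($85,900); balance $611,000 reallocated over remaining assessed value 2,469,288.
Redistributed shares: West Precinct 191,961.28 → $191,960; Riverside District 217,293.42 → $217,295; Garrison Borough 90,173.23 → $90,175; Meridian Zone 111,572.07 → $111,570.

West Precinct: $191,960 | Harbor Ward: $85,900 | Riverside District: $217,295 | Garrison Borough: $90,175 | Meridian Zone: $111,570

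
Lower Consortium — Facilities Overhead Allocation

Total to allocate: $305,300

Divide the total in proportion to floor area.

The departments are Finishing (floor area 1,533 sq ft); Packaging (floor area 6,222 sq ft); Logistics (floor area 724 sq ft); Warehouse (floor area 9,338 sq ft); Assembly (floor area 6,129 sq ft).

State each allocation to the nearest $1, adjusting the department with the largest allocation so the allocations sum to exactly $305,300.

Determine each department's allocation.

Floor area total: 23,946.
Unrounded shares: Finishing 1,533/23,946 × $305,300 = 19,545.01; Packaging 6,222/23,946 × $305,300 = 79,327.51; Logistics 724/23,946 × $305,300 = 9,230.65; Warehouse 9,338/23,946 × $305,300 = 119,055.02; Assembly 6,129/23,946 × $305,300 = 78,141.81.
Rounded to nearest $1: Finishing $19,545; Packaging $79,328; Logistics $9,231; Warehouse $119,055; Assembly $78,142. Sum = $305,301.
Difference $305,300 − $305,301 = −$1 applied to largest allocation (Warehouse): Warehouse becomes $119,054.

Finishing: $19,545 | Packaging: $79,328 | Logistics: $9,231 | Warehouse: $119,054 | Assembly: $78,142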